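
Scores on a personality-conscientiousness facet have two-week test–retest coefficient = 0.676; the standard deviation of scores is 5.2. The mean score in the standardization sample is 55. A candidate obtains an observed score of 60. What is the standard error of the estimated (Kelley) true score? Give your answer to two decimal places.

2.43

SE_est = 5.200·√[r(1 − r)] ≈ 2.434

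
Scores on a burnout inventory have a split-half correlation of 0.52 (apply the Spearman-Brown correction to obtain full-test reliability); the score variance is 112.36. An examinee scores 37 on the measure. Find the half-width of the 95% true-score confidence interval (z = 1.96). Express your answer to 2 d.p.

σ = 112.36^(1/2) = 10.600
r_full = 2·0.52 / (1 + 0.52) ≈ 0.684
The standard error of measurement is 10.600·√(1 − 0.684) ≈ 10.600·0.562 ≈ 5.957.
1.96 · SEM ≈ 11.675

11.68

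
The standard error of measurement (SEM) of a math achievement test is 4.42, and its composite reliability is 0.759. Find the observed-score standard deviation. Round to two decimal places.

SD = 4.42 / √(1 − 0.759) ≈ 9.00355

9.00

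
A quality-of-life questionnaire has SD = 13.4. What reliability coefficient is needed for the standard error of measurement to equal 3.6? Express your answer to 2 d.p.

0.93

Required reliability = 1 − (SEM/SD)² = 1 − 0.07218 ≈ 0.92782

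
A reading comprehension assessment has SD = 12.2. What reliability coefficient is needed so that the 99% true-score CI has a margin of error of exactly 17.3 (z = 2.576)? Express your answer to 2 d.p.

Required SEM = 17.3 / 2.576 ≈ 6.716
r = 1 − (SEM / SD)² = 1 − (6.716 / 12.2)² ≈ 1 − 0.303 ≈ 0.697

0.70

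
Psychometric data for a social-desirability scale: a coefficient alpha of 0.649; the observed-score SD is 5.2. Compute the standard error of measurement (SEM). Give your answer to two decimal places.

3.08

The standard error of measurement is 5.2000·√(1 − 0.6490) ≃ 5.2000·0.5925 ≃ 3.0808.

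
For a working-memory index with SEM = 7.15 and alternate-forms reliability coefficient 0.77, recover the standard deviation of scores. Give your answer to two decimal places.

14.91

SD = SEM / √(1 − r) = 7.15 / √0.2300 ≈ 7.15 / 0.4796 ≈ 14.9088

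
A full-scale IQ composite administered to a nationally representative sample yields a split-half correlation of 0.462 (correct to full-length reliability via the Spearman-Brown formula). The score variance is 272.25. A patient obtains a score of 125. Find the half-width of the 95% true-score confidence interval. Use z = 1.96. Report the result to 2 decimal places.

SD = √272.25 = 16.50000
Spearman-Brown: r = 2(0.462) / (1 + 0.462) = 0.92400 / 1.46200 ≃ 0.63201
SEM = 16.50000 × √(1 − 0.63201) = 16.50000 × √0.36799 ≃ 16.50000 × 0.60662 ≃ 10.00925
Margin = 1.96 × 10.00925 ≃ 19.61812

19.62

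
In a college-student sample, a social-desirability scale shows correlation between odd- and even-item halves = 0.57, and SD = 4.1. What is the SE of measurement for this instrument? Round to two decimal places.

Full-length reliability (Spearman-Brown) = 2(0.57)/(1+0.57) ≈ 0.72611
SEM = 4.10000×√(1 − 0.72611) ≈ 2.14570

2.15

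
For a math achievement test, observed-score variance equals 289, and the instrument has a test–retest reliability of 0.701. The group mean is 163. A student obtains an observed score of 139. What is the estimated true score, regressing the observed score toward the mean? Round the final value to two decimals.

Estimated true score = 0.70100*139 + (1 − 0.70100)*163 ≈ 146.17600

146.18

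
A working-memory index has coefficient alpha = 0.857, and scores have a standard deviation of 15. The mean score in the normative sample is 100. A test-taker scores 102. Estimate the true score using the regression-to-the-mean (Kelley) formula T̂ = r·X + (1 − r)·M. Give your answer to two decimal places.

T̂ = r·X + (1 − r)·M = 0.8570×102 + 0.1430×100 = 87.4140 + 14.3000 ≈ 101.7140

101.71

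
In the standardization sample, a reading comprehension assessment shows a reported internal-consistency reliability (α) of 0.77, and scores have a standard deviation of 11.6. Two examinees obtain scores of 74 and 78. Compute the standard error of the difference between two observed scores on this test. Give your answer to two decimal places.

SEM = 11.6000 · √(1 − 0.7700) = 11.6000 · √0.2300 ≈ 11.6000 · 0.4796 ≈ 5.5632
SE_diff = √2 · SEM ≈ 7.8675

7.87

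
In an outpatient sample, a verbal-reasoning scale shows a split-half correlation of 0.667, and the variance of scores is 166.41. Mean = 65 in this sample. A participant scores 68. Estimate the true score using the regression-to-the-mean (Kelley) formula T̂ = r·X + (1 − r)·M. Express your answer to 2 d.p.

Spearman-Brown: r = 2(0.667) / (1 + 0.667) = 1.3340 / 1.6670 ≈ 0.8002
Estimated true score = 0.8002·68 + (1 − 0.8002)·65 ≈ 67.4007

67.40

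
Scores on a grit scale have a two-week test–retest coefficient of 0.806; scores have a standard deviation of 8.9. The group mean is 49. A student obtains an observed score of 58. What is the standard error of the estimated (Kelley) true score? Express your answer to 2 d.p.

3.52

SE_est = 8.90000*√(0.80600*0.19400) ≈ 3.51932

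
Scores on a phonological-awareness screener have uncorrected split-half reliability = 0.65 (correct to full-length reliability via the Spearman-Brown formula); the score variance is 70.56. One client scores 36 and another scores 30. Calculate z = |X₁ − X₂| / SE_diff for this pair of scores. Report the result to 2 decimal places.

1.10

σ = 70.56^(1/2) = 8.4000
Spearman-Brown: r = 2(0.65) / (1 + 0.65) = 1.3000 / 1.6500 ≈ 0.7879
SEM = 8.4000*√(1 − 0.7879) ≈ 3.8688
Standard error of the difference = 3.8688·√2 ≈ 5.4712
z = 6 / 5.4712 ≈ 1.0966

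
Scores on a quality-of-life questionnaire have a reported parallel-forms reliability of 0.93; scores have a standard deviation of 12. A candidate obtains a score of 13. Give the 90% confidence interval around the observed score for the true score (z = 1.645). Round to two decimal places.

[7.78, 18.22]

The standard error of measurement is 12.00000×√(1 − 0.93000) ≃ 12.00000×0.26458 ≃ 3.17490.
1.645 × SEM ≃ 5.22271
Interval: (7.77729, 18.22271)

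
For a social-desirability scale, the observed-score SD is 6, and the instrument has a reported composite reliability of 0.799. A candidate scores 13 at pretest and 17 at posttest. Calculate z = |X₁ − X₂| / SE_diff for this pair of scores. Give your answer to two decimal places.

1.05

The standard error of measurement is 6.0000·√(1 − 0.7990) ≈ 6.0000·0.4483 ≈ 2.6900.
Standard error of the difference = 2.6900·√2 ≈ 3.8042
z = |13 − 17| / 3.8042 = 4 / 3.8042 ≈ 1.0515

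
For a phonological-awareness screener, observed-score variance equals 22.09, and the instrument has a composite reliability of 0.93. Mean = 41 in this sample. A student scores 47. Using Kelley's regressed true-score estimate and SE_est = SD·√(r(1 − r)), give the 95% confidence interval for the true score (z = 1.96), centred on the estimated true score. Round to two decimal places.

[44.23, 48.93]

SD = √22.09 ≈ 4.700
T̂ = 0.930(47) + 0.070(41) ≈ 46.580
SE_est = SD × √(r(1 − r)) = 4.700 × √0.065 ≈ 4.700 × 0.255 ≈ 1.199
95% CI: 46.580 ± 2.350 ≈ (44.230, 48.930)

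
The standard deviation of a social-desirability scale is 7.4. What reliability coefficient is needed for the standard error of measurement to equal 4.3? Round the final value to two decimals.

r = 1 − (4.30000/7.4)² ≈ 1 − 0.33766 ≈ 0.66234

0.66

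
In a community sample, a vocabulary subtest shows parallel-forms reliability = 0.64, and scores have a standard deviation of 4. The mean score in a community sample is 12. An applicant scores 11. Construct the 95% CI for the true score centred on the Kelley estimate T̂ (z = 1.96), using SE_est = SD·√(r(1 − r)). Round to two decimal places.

[7.60, 15.12]

Estimated true score = 0.6400×11 + (1 − 0.6400)×12 ≈ 11.3600
SE_est = SD × √(r(1 − r)) = 4.0000 × √0.2304 ≈ 4.0000 × 0.4800 ≈ 1.9200
CI = 11.3600 ± 1.96 × 1.9200 → [7.5968, 15.1232]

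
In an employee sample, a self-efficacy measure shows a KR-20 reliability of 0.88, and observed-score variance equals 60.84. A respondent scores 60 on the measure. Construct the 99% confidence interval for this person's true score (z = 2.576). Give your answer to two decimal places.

SD = √60.84 = 7.8000
SEM = 7.8000·√(1 − 0.8800) ≈ 2.7020
Half-width = 2.576·2.7020 ≈ 6.9604
CI = 60 ± 6.9604 → [53.0396, 66.9604]

[53.04, 66.96]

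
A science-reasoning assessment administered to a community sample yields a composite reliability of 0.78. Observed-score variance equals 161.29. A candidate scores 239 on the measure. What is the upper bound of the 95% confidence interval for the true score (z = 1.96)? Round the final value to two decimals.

σ = 161.29^(1/2) = 12.700
SEM = 12.700 * √(1 − 0.780) = 12.700 * √0.220 ≈ 12.700 * 0.469 ≈ 5.957
1.96 * SEM ≈ 11.675
Upper bound: 239 + 11.675 = 250.675

250.68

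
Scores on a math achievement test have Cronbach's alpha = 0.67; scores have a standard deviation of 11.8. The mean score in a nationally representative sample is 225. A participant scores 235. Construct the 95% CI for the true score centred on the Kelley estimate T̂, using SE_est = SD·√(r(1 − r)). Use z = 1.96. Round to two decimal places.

[220.82, 242.58]

Estimated true score = 0.6700×235 + (1 − 0.6700)×225 ≃ 231.7000
SE_est = 11.8000×√(0.6700×0.3300) ≃ 5.5485
95% CI: 231.7000 ± 10.8751 ≃ (220.8249, 242.5751)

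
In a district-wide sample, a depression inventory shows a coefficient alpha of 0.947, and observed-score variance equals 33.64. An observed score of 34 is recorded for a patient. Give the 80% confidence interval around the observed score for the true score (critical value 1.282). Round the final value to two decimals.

[32.29, 35.71]

σ = 33.64^(1/2) = 5.8000
SEM = 5.8000 · √(1 − 0.9470) = 5.8000 · √0.0530 ≈ 5.8000 · 0.2302 ≈ 1.3353
1.282 · SEM ≈ 1.7118
Interval: (32.2882, 35.7118)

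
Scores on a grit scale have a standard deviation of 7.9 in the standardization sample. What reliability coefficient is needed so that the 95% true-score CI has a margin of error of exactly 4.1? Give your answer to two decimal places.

0.93

SEM needed = half-width / z = 4.1/1.96 ≈ 2.092
Required reliability = 1 − (SEM/SD)² = 1 − 0.070 ≈ 0.930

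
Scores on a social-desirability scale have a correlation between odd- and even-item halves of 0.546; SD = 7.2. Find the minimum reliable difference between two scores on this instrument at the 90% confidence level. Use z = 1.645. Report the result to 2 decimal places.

Full-length reliability (Spearman-Brown) = 2(0.546)/(1+0.546) ≈ 0.70634
The standard error of measurement is 7.20000·√(1 − 0.70634) ≈ 7.20000·0.54191 ≈ 3.90172.
Standard error of the difference = 3.90172·√2 ≈ 5.51786
Minimum reliable difference = 1.645 · SE_diff ≈ 1.645 · 5.51786 ≈ 9.07688

9.08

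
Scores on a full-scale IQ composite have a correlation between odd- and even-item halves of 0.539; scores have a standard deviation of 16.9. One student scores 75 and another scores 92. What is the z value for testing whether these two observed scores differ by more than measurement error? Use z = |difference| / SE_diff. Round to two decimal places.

r_full = 2·0.539 / (1 + 0.539) ≈ 0.7005
SEM = 16.9000×√(1 − 0.7005) ≈ 9.2495
Standard error of the difference = 9.2495·√2 ≈ 13.0808
z = 17 / 13.0808 ≈ 1.2996

1.30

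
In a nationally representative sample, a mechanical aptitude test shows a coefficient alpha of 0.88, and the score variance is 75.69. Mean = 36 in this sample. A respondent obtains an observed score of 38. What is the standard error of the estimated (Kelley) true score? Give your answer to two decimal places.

2.83

SD = √75.69 = 8.7000
SE_est = 8.7000*√(0.8800*0.1200) ≈ 2.8272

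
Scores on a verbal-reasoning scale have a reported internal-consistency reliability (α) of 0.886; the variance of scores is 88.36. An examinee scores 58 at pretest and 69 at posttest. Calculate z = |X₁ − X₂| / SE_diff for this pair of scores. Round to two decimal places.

2.45

σ = 88.36^(1/2) = 9.400
SEM = 9.400×√(1 − 0.886) ≃ 3.174
Standard error of the difference = 3.174·√2 ≃ 4.488
z = |58 − 69| / 4.488 = 11 / 4.488 ≃ 2.451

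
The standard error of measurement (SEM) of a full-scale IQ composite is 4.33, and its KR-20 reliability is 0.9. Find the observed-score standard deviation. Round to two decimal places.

13.69

SD = 4.33 / √(1 − 0.9) ≈ 13.693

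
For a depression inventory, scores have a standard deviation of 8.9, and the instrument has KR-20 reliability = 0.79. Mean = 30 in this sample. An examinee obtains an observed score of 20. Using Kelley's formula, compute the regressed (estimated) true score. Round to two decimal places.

22.10

T̂ = 0.790(20) + 0.210(30) ≈ 22.100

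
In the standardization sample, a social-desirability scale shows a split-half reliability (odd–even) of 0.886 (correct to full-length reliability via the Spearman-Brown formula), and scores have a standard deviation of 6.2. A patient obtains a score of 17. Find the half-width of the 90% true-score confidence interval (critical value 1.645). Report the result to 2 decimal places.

2.51

Spearman-Brown: r = 2(0.886) / (1 + 0.886) = 1.7720 / 1.8860 ≈ 0.9396
SEM = 6.2000 · √(1 − 0.9396) = 6.2000 · √0.0604 ≈ 6.2000 · 0.2459 ≈ 1.5243
Half-width = 1.645·1.5243 ≈ 2.5075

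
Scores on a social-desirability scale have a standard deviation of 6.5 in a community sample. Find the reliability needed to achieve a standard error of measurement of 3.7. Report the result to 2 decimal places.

r = 1 − (3.7000/6.5)² ≈ 1 − 0.3240 ≈ 0.6760

0.68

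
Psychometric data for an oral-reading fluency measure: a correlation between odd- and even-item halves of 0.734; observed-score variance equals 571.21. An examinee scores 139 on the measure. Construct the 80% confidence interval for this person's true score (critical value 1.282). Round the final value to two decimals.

[127.00, 151.00]

σ = 571.21^(1/2) = 23.90000
Spearman-Brown: r = 2(0.734) / (1 + 0.734) = 1.46800 / 1.73400 ≃ 0.84660
SEM = 23.90000×√(1 − 0.84660) ≃ 9.36083
Margin = 1.282 × 9.36083 ≃ 12.00058
80% CI: 139 ± 12.00058 = [126.99942, 151.00058]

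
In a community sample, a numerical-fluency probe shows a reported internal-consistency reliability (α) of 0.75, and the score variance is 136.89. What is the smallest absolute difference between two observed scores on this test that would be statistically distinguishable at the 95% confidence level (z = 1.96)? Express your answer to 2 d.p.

SD = √136.89 ≃ 11.7000
SEM = 11.7000 × √(1 − 0.7500) = 11.7000 × √0.2500 ≃ 11.7000 × 0.5000 ≃ 5.8500
Standard error of the difference = 5.8500·√2 ≃ 8.2731
Smallest detectable difference = 1.96×8.2731 ≃ 16.2154

16.22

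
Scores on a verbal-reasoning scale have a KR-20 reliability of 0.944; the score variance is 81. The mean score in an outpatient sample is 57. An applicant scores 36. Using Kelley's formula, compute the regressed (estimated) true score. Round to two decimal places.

37.18

Estimated true score = 0.944×36 + (1 − 0.944)×57 ≈ 37.176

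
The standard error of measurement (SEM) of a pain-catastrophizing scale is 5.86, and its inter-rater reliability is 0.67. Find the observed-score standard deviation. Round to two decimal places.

σ = SEM·(1 − r)^(−1/2) ≃ 5.86*1.7408 ≃ 10.2010

10.20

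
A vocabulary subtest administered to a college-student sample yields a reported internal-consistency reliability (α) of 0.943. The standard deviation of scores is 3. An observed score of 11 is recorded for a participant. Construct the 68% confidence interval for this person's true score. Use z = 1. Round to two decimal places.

[10.28, 11.72]

SEM = 3.000 × √(1 − 0.943) = 3.000 × √0.057 ≈ 3.000 × 0.239 ≈ 0.716
1 × SEM ≈ 0.716
68% CI: 11 ± 0.716 = [10.284, 11.716]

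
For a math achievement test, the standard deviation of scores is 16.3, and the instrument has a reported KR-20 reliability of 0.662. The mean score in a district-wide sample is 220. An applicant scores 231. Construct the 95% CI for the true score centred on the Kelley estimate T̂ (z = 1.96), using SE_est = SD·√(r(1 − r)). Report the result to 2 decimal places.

[212.17, 242.39]

T̂ = 0.6620(231) + 0.3380(220) ≈ 227.2820
SE_est = SD * √(r(1 − r)) = 16.3000 * √0.2238 ≈ 16.3000 * 0.4730 ≈ 7.7104
CI = 227.2820 ± 1.96 * 7.7104 → [212.1697, 242.3943]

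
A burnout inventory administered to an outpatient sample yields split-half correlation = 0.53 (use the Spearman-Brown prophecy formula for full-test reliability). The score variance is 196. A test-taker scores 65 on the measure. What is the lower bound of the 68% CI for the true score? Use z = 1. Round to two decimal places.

SD = √196 = 14.0000
Spearman-Brown: r = 2(0.53) / (1 + 0.53) = 1.0600 / 1.5300 ≈ 0.6928
The standard error of measurement is 14.0000·√(1 − 0.6928) ≈ 14.0000·0.5542 ≈ 7.7595.
1 · SEM ≈ 7.7595
Lower bound: 65 − 7.7595 = 57.2405

57.24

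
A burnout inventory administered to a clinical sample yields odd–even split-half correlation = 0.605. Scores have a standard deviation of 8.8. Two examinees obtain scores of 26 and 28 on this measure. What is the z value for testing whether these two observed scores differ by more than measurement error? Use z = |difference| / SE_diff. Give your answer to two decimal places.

Spearman-Brown: r = 2(0.605) / (1 + 0.605) = 1.21000 / 1.60500 ≈ 0.75389
SEM = 8.80000·√(1 − 0.75389) ≈ 4.36560
SE_diff = SEM · √2 ≈ 4.36560 · 1.41421 ≈ 6.17389
z = |26 − 28| / 6.17389 = 2 / 6.17389 ≈ 0.32395

0.32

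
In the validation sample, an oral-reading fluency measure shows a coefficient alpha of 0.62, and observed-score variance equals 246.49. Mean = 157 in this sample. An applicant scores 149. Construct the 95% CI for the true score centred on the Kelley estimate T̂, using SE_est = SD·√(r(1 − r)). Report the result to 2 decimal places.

[137.10, 166.98]

SD = √246.49 ≈ 15.7000
T̂ = r·X + (1 − r)·M = 0.6200×149 + 0.3800×157 = 92.3800 + 59.6600 ≈ 152.0400
SE_est = SD × √(r(1 − r)) = 15.7000 × √0.2356 ≈ 15.7000 × 0.4854 ≈ 7.6206
CI = 152.0400 ± 1.96 × 7.6206 → [137.1037, 166.9763]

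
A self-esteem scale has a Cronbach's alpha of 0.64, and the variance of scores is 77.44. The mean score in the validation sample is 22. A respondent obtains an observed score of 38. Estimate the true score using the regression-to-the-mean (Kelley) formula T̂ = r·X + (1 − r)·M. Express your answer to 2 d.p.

32.24

Estimated true score = 0.6400·38 + (1 − 0.6400)·22 ≃ 32.2400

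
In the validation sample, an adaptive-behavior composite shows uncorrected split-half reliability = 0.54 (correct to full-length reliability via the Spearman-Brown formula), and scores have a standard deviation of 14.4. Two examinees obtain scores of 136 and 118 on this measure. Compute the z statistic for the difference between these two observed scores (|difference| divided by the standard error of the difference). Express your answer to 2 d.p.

r_full = 2·0.54 / (1 + 0.54) ≃ 0.7013
SEM = 14.4000 × √(1 − 0.7013) = 14.4000 × √0.2987 ≃ 14.4000 × 0.5465 ≃ 7.8701
SE_diff = SEM × √2 ≃ 7.8701 × 1.4142 ≃ 11.1300
z = 18 / 11.1300 ≃ 1.6172

1.62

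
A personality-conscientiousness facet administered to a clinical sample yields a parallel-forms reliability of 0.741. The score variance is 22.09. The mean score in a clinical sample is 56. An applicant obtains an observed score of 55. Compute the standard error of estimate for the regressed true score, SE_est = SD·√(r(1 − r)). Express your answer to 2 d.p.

SD = √22.09 ≈ 4.700
SE_est = SD × √(r(1 − r)) = 4.700 × √0.192 ≈ 4.700 × 0.438 ≈ 2.059

2.06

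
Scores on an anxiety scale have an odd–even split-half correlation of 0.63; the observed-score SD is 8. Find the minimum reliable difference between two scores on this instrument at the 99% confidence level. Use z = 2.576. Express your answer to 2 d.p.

Spearman-Brown: r = 2(0.63) / (1 + 0.63) = 1.260 / 1.630 ≈ 0.773
The standard error of measurement is 8.000*√(1 − 0.773) ≈ 8.000*0.476 ≈ 3.812.
SE_diff = SEM * √2 ≈ 3.812 * 1.414 ≈ 5.390
Minimum reliable difference = 2.576 * SE_diff ≈ 2.576 * 5.390 ≈ 13.885

13.89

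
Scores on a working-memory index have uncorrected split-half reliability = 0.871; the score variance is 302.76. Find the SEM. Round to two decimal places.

4.57

σ = 302.76^(1/2) = 17.400
Spearman-Brown: r = 2(0.871) / (1 + 0.871) = 1.742 / 1.871 ≃ 0.931
SEM = 17.400 · √(1 − 0.931) = 17.400 · √0.069 ≃ 17.400 · 0.263 ≃ 4.569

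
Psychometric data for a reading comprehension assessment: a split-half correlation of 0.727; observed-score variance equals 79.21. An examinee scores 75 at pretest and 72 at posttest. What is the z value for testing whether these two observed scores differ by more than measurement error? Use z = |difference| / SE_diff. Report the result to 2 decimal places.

0.60

σ = 79.21^(1/2) = 8.900
Full-length reliability (Spearman-Brown) = 2(0.727)/(1+0.727) ≈ 0.842
SEM = 8.900 * √(1 − 0.842) = 8.900 * √0.158 ≈ 8.900 * 0.398 ≈ 3.539
SE_diff = √2 * SEM ≈ 5.004
z = 3 / 5.004 ≈ 0.599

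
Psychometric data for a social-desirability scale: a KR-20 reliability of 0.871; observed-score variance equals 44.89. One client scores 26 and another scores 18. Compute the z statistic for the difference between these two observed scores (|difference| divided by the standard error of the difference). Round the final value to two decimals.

SD = √44.89 ≈ 6.7000
SEM = 6.7000*√(1 − 0.8710) ≈ 2.4064
Standard error of the difference = 2.4064·√2 ≈ 3.4032
z = |26 − 18| / 3.4032 = 8 / 3.4032 ≈ 2.3507

2.35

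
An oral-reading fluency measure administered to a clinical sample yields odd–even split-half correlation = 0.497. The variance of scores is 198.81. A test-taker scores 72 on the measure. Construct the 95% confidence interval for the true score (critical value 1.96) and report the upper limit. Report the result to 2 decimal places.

88.02

SD = √198.81 = 14.1000
Full-length reliability (Spearman-Brown) = 2(0.497)/(1+0.497) ≃ 0.6640
SEM = 14.1000 × √(1 − 0.6640) = 14.1000 × √0.3360 ≃ 14.1000 × 0.5797 ≃ 8.1732
1.96 × SEM ≃ 16.0195
Upper bound: 72 + 16.0195 = 88.0195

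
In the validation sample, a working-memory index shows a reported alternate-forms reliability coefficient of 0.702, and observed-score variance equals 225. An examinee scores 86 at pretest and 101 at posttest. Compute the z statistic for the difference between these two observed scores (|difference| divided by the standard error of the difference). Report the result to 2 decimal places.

1.30

σ = 225^(1/2) = 15.0000
The standard error of measurement is 15.0000*√(1 − 0.7020) ≈ 15.0000*0.5459 ≈ 8.1884.
SE_diff = √2 * SEM ≈ 11.5802
z = |86 − 101| / 11.5802 = 15 / 11.5802 ≈ 1.2953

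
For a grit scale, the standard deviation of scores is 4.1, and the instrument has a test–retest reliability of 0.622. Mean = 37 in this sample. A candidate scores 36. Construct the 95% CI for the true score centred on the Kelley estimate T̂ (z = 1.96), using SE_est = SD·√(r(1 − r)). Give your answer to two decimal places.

Estimated true score = 0.6220×36 + (1 − 0.6220)×37 ≈ 36.3780
SE_est = 4.1000×√(0.6220×0.3780) ≈ 1.9880
95% CI: 36.3780 ± 3.8966 ≈ (32.4814, 40.2746)

[32.48, 40.27]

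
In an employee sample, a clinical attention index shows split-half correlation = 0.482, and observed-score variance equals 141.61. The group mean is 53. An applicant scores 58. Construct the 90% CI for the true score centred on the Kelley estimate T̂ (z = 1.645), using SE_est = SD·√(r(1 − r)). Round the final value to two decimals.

[46.92, 65.59]

SD = √141.61 = 11.900
Spearman-Brown: r = 2(0.482) / (1 + 0.482) = 0.964 / 1.482 ≈ 0.650
Estimated true score = 0.650*58 + (1 − 0.650)*53 ≈ 56.252
SE_est = 11.900*√(0.650*0.350) ≈ 5.674
CI = 56.252 ± 1.645 * 5.674 → [46.918, 65.586]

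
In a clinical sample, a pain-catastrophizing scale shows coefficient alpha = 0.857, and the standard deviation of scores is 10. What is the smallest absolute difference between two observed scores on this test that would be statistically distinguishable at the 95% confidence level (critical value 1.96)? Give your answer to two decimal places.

The standard error of measurement is 10.0000×√(1 − 0.8570) ≈ 10.0000×0.3782 ≈ 3.7815.
SE_diff = SEM × √2 ≈ 3.7815 × 1.4142 ≈ 5.3479
Smallest detectable difference = 1.96×5.3479 ≈ 10.4819

10.48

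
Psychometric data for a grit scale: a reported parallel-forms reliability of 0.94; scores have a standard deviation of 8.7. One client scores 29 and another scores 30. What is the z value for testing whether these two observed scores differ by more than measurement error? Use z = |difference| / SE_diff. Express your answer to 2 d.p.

SEM = 8.7000×√(1 − 0.9400) ≈ 2.1311
Standard error of the difference = 2.1311·√2 ≈ 3.0138
z = 1 / 3.0138 ≈ 0.3318

0.33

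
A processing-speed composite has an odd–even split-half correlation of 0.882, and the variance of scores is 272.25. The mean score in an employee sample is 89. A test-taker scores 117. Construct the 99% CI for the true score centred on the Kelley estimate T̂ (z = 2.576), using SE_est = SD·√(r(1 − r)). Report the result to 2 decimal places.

σ = 272.25^(1/2) = 16.500
r_full = 2·0.882 / (1 + 0.882) ≈ 0.937
Estimated true score = 0.937*117 + (1 − 0.937)*89 ≈ 115.244
SE_est = SD * √(r(1 − r)) = 16.500 * √0.059 ≈ 16.500 * 0.242 ≈ 4.000
99% CI: 115.244 ± 10.304 ≈ (104.941, 125.548)

[104.94, 125.55]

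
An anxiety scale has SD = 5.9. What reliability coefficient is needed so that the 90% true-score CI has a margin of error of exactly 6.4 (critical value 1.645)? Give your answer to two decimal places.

0.57

SEM needed = half-width / z = 6.4/1.645 ≃ 3.8906
r = 1 − (SEM / SD)² = 1 − (3.8906 / 5.9)² ≃ 1 − 0.4348 ≃ 0.5652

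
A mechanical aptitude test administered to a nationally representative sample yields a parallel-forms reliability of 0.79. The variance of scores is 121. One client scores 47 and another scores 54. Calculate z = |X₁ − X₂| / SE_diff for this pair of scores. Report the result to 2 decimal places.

SD = √121 = 11.00000
SEM = 11.00000 * √(1 − 0.79000) = 11.00000 * √0.21000 ≃ 11.00000 * 0.45826 ≃ 5.04083
SE_diff = √2 * SEM ≃ 7.12881
z = |47 − 54| / 7.12881 = 7 / 7.12881 ≃ 0.98193

0.98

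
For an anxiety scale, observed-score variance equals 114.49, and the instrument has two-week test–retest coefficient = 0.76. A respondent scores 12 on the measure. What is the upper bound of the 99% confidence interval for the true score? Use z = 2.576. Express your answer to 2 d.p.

25.50

SD = √114.49 = 10.70000
SEM = 10.70000 · √(1 − 0.76000) = 10.70000 · √0.24000 ≈ 10.70000 · 0.48990 ≈ 5.24191
Margin = 2.576 · 5.24191 ≈ 13.50316
Upper limit = 12 + 13.50316 ≈ 25.50316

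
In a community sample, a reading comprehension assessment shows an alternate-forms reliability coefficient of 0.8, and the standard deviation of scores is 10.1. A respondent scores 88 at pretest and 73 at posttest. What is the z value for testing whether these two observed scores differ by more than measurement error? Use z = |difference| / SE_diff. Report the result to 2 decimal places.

2.35

SEM = 10.100*√(1 − 0.800) ≈ 4.517
Standard error of the difference = 4.517·√2 ≈ 6.388
z = |88 − 73| / 6.388 = 15 / 6.388 ≈ 2.348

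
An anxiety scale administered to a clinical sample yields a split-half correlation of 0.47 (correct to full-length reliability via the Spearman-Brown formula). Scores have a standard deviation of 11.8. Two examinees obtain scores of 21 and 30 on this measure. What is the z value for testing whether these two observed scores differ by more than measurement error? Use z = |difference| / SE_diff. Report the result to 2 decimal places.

r_full = 2·0.47 / (1 + 0.47) ≈ 0.6395
SEM = 11.8000 × √(1 − 0.6395) = 11.8000 × √0.3605 ≈ 11.8000 × 0.6005 ≈ 7.0853
SE_diff = √2 × SEM ≈ 10.0202
z = |21 − 30| / 10.0202 = 9 / 10.0202 ≈ 0.8982

0.90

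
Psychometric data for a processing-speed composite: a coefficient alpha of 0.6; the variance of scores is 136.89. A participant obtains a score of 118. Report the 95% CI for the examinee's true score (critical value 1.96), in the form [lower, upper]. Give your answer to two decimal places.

[103.50, 132.50]

SD = √136.89 ≃ 11.70000
SEM = 11.70000 × √(1 − 0.60000) = 11.70000 × √0.40000 ≃ 11.70000 × 0.63246 ≃ 7.39973
Half-width = 1.96×7.39973 ≃ 14.50347
Interval: (103.49653, 132.50347)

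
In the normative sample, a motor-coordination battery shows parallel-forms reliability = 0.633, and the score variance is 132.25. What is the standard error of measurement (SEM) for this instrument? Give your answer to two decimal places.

SD = √132.25 ≈ 11.500
SEM = 11.500 × √(1 − 0.633) = 11.500 × √0.367 ≈ 11.500 × 0.606 ≈ 6.967

6.97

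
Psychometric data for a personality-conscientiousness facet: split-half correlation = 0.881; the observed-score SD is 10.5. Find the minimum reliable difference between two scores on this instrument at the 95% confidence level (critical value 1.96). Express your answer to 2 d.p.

r_full = 2·0.881 / (1 + 0.881) ≈ 0.937
SEM = 10.500·√(1 − 0.937) ≈ 2.641
SE_diff = √2 · SEM ≈ 3.735
Smallest detectable difference = 1.96·3.735 ≈ 7.320

7.32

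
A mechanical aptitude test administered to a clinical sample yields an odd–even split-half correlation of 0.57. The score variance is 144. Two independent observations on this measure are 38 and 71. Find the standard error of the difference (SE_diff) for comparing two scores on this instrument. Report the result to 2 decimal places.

8.88

SD = √144 ≈ 12.0000
Spearman-Brown: r = 2(0.57) / (1 + 0.57) = 1.1400 / 1.5700 ≈ 0.7261
SEM = 12.0000 · √(1 − 0.7261) = 12.0000 · √0.2739 ≈ 12.0000 · 0.5233 ≈ 6.2801
Standard error of the difference = 6.2801·√2 ≈ 8.8814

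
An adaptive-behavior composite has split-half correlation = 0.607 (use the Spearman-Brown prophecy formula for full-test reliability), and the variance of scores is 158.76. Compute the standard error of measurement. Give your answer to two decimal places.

6.23

SD = √158.76 ≈ 12.60000
r_full = 2·0.607 / (1 + 0.607) ≈ 0.75544
SEM = 12.60000×√(1 − 0.75544) ≈ 6.23102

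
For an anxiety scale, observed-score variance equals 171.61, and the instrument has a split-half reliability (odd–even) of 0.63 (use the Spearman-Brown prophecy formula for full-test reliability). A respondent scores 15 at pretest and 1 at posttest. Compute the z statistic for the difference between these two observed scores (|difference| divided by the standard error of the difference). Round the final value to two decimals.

SD = √171.61 ≈ 13.100
Spearman-Brown: r = 2(0.63) / (1 + 0.63) = 1.260 / 1.630 ≈ 0.773
The standard error of measurement is 13.100·√(1 − 0.773) ≈ 13.100·0.476 ≈ 6.241.
SE_diff = SEM · √2 ≈ 6.241 · 1.414 ≈ 8.827
z = |15 − 1| / 8.827 = 14 / 8.827 ≈ 1.586

1.59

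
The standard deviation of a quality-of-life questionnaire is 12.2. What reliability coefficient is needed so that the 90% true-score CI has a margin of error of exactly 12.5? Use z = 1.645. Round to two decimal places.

SEM needed = half-width / z = 12.5/1.645 ≈ 7.59878
Required reliability = 1 − (SEM/SD)² = 1 − 0.38794 ≈ 0.61206

0.61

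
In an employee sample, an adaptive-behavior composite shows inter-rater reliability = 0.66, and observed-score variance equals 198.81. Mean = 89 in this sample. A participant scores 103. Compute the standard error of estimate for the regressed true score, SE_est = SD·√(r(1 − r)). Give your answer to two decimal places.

6.68

σ = 198.81^(1/2) = 14.100
SE_est = SD · √(r(1 − r)) = 14.100 · √0.224 ≈ 14.100 · 0.474 ≈ 6.679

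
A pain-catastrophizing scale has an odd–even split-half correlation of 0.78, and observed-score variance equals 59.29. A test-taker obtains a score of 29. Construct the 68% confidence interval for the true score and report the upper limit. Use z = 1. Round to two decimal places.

31.71

SD = √59.29 = 7.700
Spearman-Brown: r = 2(0.78) / (1 + 0.78) = 1.560 / 1.780 ≈ 0.876
The standard error of measurement is 7.700*√(1 − 0.876) ≈ 7.700*0.352 ≈ 2.707.
1 * SEM ≈ 2.707
Upper limit = 29 + 2.707 ≈ 31.707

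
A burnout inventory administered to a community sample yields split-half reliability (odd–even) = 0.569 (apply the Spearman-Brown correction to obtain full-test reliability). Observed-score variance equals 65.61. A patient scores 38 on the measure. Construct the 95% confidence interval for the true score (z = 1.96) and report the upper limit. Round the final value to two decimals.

σ = 65.61^(1/2) = 8.1000
r_full = 2·0.569 / (1 + 0.569) ≈ 0.7253
SEM = 8.1000·√(1 − 0.7253) ≈ 4.2453
Margin = 1.96 · 4.2453 ≈ 8.3209
Upper limit = 38 + 8.3209 ≈ 46.3209

46.32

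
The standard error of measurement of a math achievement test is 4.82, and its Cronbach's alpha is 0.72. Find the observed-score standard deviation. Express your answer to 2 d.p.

σ = SEM·(1 − r)^(−1/2) ≈ 4.82·1.8898 ≈ 9.1089

9.11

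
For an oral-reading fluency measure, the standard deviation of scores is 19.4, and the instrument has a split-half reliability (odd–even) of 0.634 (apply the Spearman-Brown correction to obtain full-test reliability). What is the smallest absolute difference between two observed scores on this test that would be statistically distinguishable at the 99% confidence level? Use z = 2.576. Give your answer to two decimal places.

Spearman-Brown: r = 2(0.634) / (1 + 0.634) = 1.2680 / 1.6340 ≈ 0.7760
SEM = 19.4000×√(1 − 0.7760) ≈ 9.1816
SE_diff = √2 × SEM ≈ 12.9847
Minimum reliable difference = 2.576 × SE_diff ≈ 2.576 × 12.9847 ≈ 33.4485

33.45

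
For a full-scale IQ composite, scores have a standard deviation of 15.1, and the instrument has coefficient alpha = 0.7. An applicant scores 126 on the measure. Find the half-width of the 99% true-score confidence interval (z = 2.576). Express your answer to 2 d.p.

SEM = 15.100 * √(1 − 0.700) = 15.100 * √0.300 ≈ 15.100 * 0.548 ≈ 8.271
Half-width = 2.576*8.271 ≈ 21.305

21.31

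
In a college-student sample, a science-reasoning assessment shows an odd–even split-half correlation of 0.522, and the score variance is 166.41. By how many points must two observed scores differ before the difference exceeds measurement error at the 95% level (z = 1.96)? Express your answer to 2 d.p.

20.04

SD = √166.41 = 12.9000
Full-length reliability (Spearman-Brown) = 2(0.522)/(1+0.522) ≈ 0.6859
The standard error of measurement is 12.9000·√(1 − 0.6859) ≈ 12.9000·0.5604 ≈ 7.2293.
SE_diff = √2 · SEM ≈ 10.2238
Minimum reliable difference = 1.96 · SE_diff ≈ 1.96 · 10.2238 ≈ 20.0386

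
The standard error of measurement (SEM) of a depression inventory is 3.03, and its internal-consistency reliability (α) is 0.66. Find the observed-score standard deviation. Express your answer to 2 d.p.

SD = SEM / √(1 − r) = 3.03 / √0.340 ≈ 3.03 / 0.583 ≈ 5.196

5.20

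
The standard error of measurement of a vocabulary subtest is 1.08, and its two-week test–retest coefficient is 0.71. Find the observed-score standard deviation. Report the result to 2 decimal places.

σ = SEM·(1 − r)^(−1/2) ≃ 1.08×1.857 ≃ 2.006

2.01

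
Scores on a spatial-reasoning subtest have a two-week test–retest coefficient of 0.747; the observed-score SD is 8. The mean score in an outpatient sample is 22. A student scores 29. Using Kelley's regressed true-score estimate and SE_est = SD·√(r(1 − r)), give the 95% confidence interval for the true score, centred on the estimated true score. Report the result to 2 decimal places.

[20.41, 34.05]

T̂ = 0.74700(29) + 0.25300(22) ≈ 27.22900
SE_est = SD × √(r(1 − r)) = 8.00000 × √0.18899 ≈ 8.00000 × 0.43473 ≈ 3.47785
CI = 27.22900 ± 1.96 × 3.47785 → [20.41242, 34.04558]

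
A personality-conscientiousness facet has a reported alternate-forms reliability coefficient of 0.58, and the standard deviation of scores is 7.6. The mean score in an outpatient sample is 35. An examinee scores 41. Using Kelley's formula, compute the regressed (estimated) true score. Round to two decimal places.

38.48

T̂ = 0.580(41) + 0.420(35) ≃ 38.480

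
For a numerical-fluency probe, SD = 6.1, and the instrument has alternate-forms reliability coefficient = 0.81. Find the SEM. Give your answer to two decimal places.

2.66

The standard error of measurement is 6.1000×√(1 − 0.8100) ≃ 6.1000×0.4359 ≃ 2.6589.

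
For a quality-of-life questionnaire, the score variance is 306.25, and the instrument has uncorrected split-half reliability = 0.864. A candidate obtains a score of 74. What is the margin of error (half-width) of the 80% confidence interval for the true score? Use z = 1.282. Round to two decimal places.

σ = 306.25^(1/2) = 17.500
Full-length reliability (Spearman-Brown) = 2(0.864)/(1+0.864) ≈ 0.927
The standard error of measurement is 17.500·√(1 − 0.927) ≈ 17.500·0.270 ≈ 4.727.
1.282 · SEM ≈ 6.060

6.06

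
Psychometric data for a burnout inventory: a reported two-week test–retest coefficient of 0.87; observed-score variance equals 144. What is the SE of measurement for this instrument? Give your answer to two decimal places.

4.33

SD = √144 ≈ 12.0000
SEM = 12.0000 · √(1 − 0.8700) = 12.0000 · √0.1300 ≈ 12.0000 · 0.3606 ≈ 4.3267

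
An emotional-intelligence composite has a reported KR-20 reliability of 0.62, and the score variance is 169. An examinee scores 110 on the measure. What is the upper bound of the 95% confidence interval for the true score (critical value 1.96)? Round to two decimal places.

125.71

σ = 169^(1/2) = 13.000
The standard error of measurement is 13.000*√(1 − 0.620) ≈ 13.000*0.616 ≈ 8.014.
Margin = 1.96 * 8.014 ≈ 15.707
Upper bound: 110 + 15.707 = 125.707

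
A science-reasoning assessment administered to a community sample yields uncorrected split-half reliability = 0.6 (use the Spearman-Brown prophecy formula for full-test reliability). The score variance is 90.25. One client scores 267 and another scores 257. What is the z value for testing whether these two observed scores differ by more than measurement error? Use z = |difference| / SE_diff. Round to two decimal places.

SD = √90.25 ≈ 9.5000
Spearman-Brown: r = 2(0.6) / (1 + 0.6) = 1.2000 / 1.6000 ≈ 0.7500
The standard error of measurement is 9.5000×√(1 − 0.7500) ≈ 9.5000×0.5000 ≈ 4.7500.
SE_diff = SEM × √2 ≈ 4.7500 × 1.4142 ≈ 6.7175
z = |267 − 257| / 6.7175 = 10 / 6.7175 ≈ 1.4886

1.49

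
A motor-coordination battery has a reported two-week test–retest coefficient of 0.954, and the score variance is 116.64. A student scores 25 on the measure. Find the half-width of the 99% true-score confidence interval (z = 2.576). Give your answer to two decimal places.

SD = √116.64 ≈ 10.800
The standard error of measurement is 10.800·√(1 − 0.954) ≈ 10.800·0.214 ≈ 2.316.
Half-width = 2.576·2.316 ≈ 5.967

5.97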